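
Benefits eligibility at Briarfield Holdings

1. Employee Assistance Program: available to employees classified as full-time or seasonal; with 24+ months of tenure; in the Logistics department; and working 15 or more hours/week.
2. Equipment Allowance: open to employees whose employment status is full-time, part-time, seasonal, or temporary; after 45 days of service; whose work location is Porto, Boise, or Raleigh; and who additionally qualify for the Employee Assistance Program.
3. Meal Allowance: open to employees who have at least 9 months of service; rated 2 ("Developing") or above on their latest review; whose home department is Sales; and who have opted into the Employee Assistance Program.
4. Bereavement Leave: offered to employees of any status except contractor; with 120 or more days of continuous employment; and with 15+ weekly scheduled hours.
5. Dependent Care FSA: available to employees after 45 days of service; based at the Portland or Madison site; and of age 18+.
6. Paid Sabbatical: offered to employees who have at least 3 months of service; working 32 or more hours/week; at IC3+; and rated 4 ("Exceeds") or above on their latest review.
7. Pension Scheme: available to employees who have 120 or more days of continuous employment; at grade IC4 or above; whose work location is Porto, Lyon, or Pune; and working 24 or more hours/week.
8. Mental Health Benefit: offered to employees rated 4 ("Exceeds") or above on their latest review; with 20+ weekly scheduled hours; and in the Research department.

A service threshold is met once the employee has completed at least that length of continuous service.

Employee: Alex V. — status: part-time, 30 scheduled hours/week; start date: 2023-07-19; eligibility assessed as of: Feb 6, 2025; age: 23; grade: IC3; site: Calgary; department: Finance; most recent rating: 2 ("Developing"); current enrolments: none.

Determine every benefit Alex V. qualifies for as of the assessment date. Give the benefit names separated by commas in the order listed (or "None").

Bereavement Leave

Service from 2023-07-19 to Feb 6, 2025: 568 days.
Employee Assistance Program — status part-time ✗ (requires full-time or seasonal) → not eligible.
Equipment Allowance — status part-time ✓; service 568 days ≥ 45 days ✓; site Calgary ✗ (not Porto, Boise, or Raleigh) → not eligible.
Meal Allowance — service 568 days ≥ 9 months (≈270 days) ✓; rating 2 ≥ 2 ✓; dept Finance ✗ → not eligible.
Bereavement Leave — status part-time ✓ (not excluded); service 568 days ≥ 120 days ✓; 30 hrs/wk ≥ 15 ✓ → eligible.
Dependent Care FSA — service 568 days ≥ 45 days ✓; site Calgary ✗ (not Portland or Madison) → not eligible.
Paid Sabbatical — service 568 days ≥ 3 months (≈90 days) ✓; 30 hrs/wk < 32 ✗ → not eligible.
Pension Scheme — service 568 days ≥ 120 days ✓; grade IC3 < IC4 ✗ → not eligible.
Mental Health Benefit — rating 2 < 4 ✗ → not eligible.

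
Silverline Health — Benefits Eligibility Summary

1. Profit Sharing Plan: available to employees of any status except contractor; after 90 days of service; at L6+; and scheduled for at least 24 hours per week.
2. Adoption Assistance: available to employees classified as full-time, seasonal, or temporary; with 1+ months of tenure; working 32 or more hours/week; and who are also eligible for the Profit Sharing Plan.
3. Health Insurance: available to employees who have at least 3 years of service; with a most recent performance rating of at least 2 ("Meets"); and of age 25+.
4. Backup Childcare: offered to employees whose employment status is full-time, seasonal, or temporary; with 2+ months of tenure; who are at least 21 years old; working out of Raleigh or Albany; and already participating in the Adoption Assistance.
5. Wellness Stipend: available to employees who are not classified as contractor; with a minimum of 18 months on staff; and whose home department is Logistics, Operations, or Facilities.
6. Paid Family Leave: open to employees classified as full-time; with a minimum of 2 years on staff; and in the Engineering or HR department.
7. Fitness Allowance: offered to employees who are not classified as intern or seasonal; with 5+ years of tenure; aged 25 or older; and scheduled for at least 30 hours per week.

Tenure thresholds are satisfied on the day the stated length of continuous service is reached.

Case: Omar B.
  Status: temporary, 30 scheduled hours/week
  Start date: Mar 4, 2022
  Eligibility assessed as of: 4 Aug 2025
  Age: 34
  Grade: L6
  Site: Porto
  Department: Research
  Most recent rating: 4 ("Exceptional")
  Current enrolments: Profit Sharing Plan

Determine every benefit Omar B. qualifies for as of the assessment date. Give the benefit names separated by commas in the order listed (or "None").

Service from Mar 4, 2022 to 4 Aug 2025: 1249 days.
Profit Sharing Plan — status temporary ✓ (not excluded); service 1249 days ≥ 90 days ✓; grade L6 ≥ L6 ✓; 30 hrs/wk ≥ 24 ✓ → eligible.
Adoption Assistance — status temporary ✓; service 1249 days ≥ 1 month (≈30 days) ✓; 30 hrs/wk < 32 ✗ → not eligible.
Health Insurance — service 1249 days ≥ 3 years (≈1095 days) ✓; rating 4 ≥ 2 ✓; age 34 ≥ 25 ✓ → eligible.
Backup Childcare — status temporary ✓; service 1249 days ≥ 2 months (≈60 days) ✓; age 34 ≥ 21 ✓; site Porto ✗ (not Raleigh or Albany) → not eligible.
Wellness Stipend — status temporary ✓ (not excluded); service 1249 days ≥ 18 months (≈540 days) ✓; dept Research ✗ → not eligible.
Paid Family Leave — status temporary ✗ (requires full-time) → not eligible.
Fitness Allowance — status temporary ✓ (not excluded); service 1249 days < 5 years (≈1825 days) ✗ → not eligible.

Profit Sharing Plan, Health Insurance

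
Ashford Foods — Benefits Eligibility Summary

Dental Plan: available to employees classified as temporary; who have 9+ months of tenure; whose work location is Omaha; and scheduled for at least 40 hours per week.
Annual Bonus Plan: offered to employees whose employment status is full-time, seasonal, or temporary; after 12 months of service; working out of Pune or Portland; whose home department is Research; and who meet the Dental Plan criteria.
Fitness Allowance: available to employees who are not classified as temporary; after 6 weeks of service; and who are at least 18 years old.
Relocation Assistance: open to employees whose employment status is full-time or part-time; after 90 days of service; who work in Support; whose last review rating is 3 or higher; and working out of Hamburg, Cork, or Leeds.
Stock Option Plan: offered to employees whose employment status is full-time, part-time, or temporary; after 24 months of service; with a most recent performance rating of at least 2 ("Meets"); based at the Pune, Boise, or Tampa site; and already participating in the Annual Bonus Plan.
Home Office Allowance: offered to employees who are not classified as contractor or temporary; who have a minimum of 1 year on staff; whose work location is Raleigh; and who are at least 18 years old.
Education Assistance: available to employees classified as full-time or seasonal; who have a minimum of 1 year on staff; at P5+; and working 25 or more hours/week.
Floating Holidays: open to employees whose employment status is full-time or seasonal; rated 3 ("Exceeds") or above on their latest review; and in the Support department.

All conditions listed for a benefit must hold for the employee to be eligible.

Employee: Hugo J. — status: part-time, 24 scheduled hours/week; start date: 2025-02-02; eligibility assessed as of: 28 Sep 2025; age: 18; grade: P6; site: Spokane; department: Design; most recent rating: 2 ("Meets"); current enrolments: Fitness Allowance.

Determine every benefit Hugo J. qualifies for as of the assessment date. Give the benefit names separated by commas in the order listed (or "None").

Fitness Allowance

Service from 2025-02-02 to 28 Sep 2025: 238 days.
Dental Plan — status part-time ✗ (requires temporary) → not eligible.
Annual Bonus Plan — status part-time ✗ (requires full-time, seasonal, or temporary) → not eligible.
Fitness Allowance — status part-time ✓ (not excluded); service 238 days ≥ 6 weeks (≈42 days) ✓; age 18 ≥ 18 ✓ → eligible.
Relocation Assistance — status part-time ✓; service 238 days ≥ 90 days ✓; dept Design ✗ → not eligible.
Stock Option Plan — status part-time ✓; service 238 days < 24 months (≈720 days) ✗ → not eligible.
Home Office Allowance — status part-time ✓ (not excluded); service 238 days < 1 year (≈365 days) ✗ → not eligible.
Education Assistance — status part-time ✗ (requires full-time or seasonal) → not eligible.
Floating Holidays — status part-time ✗ (requires full-time or seasonal) → not eligible.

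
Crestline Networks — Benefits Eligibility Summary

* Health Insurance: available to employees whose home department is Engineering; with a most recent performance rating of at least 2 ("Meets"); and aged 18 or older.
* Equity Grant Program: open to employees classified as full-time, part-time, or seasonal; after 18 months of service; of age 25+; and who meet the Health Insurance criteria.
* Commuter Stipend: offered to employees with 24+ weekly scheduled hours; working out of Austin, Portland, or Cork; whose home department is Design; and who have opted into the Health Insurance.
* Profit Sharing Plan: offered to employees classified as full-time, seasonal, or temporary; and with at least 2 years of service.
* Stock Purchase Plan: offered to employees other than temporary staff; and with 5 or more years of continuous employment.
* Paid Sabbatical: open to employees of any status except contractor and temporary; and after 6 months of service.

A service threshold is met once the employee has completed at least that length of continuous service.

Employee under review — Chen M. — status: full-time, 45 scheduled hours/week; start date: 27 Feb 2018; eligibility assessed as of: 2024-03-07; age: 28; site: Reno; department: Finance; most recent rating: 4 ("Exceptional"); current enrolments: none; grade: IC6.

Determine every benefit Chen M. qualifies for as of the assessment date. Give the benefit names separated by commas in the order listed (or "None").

Service from 27 Feb 2018 to 2024-03-07: 2200 days.
Health Insurance — dept Finance ✗ → not eligible.
Equity Grant Program — status full-time ✓; service 2200 days ≥ 18 months (≈540 days) ✓; age 28 ≥ 25 ✓; not eligible for Health Insurance ✗ → not eligible.
Commuter Stipend — 45 hrs/wk ≥ 24 ✓; site Reno ✗ (not Austin, Portland, or Cork) → not eligible.
Profit Sharing Plan — status full-time ✓; service 2200 days ≥ 2 years (≈730 days) ✓ → eligible.
Stock Purchase Plan — status full-time ✓ (not excluded); service 2200 days ≥ 5 years (≈1825 days) ✓ → eligible.
Paid Sabbatical — status full-time ✓ (not excluded); service 2200 days ≥ 6 months (≈180 days) ✓ → eligible.

Profit Sharing Plan, Stock Purchase Plan, Paid Sabbatical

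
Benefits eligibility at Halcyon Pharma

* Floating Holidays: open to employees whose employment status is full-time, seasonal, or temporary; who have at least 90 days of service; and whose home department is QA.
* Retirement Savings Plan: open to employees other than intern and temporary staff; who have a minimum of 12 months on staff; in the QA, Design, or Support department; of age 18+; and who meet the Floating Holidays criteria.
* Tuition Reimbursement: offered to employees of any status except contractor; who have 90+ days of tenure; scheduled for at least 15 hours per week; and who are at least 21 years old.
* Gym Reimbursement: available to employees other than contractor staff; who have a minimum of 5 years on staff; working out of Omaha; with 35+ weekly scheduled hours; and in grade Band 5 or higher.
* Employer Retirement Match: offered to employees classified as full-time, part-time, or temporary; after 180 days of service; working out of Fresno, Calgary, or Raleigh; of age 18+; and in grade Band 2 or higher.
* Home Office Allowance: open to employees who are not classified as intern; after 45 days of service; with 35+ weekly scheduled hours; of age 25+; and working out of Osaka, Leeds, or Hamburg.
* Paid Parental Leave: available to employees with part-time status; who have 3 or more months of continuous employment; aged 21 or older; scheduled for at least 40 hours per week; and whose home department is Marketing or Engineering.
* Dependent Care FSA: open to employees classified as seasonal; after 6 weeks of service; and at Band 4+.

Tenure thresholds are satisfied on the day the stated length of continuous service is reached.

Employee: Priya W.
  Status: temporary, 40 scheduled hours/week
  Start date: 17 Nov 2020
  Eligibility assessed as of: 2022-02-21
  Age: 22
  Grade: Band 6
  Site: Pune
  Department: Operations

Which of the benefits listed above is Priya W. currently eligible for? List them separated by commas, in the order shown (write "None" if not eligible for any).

Service from 17 Nov 2020 to 2022-02-21: 461 days.
Floating Holidays — status temporary ✓; service 461 days ≥ 90 days ✓; dept Operations ✗ → not eligible.
Retirement Savings Plan — status temporary ✗ (excluded) → not eligible.
Tuition Reimbursement — status temporary ✓ (not excluded); service 461 days ≥ 90 days ✓; 40 hrs/wk ≥ 15 ✓; age 22 ≥ 21 ✓ → eligible.
Gym Reimbursement — status temporary ✓ (not excluded); service 461 days < 5 years (≈1825 days) ✗ → not eligible.
Employer Retirement Match — status temporary ✓; service 461 days ≥ 180 days ✓; site Pune ✗ (not Fresno, Calgary, or Raleigh) → not eligible.
Home Office Allowance — status temporary ✓ (not excluded); service 461 days ≥ 45 days ✓; 40 hrs/wk ≥ 35 ✓; age 22 < 25 ✗ → not eligible.
Paid Parental Leave — status temporary ✗ (requires part-time) → not eligible.
Dependent Care FSA — status temporary ✗ (requires seasonal) → not eligible.

Tuition Reimbursement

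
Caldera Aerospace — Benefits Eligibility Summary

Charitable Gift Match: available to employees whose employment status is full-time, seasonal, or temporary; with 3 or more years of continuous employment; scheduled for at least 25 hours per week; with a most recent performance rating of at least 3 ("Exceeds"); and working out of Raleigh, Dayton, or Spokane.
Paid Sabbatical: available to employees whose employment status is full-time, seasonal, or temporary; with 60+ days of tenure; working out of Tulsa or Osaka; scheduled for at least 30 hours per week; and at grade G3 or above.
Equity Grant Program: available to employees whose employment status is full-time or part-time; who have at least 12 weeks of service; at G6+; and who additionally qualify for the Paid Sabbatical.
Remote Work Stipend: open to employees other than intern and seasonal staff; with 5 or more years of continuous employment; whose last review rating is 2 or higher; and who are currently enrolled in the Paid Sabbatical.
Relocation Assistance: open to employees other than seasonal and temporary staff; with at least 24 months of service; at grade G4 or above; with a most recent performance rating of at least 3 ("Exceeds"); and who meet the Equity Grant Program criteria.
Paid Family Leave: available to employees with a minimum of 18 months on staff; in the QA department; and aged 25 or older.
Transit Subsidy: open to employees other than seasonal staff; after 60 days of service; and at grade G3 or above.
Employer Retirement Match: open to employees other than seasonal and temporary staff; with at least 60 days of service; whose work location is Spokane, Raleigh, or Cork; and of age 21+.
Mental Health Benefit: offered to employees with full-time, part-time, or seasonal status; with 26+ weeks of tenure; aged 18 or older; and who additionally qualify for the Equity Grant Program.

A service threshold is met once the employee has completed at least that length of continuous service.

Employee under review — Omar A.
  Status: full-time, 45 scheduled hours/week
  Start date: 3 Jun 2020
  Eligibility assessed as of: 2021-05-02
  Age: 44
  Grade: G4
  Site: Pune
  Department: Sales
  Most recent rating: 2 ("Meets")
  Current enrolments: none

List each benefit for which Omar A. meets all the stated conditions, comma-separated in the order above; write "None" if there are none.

Transit Subsidy

Service from 3 Jun 2020 to 2021-05-02: 333 days.
Charitable Gift Match — status full-time ✓; service 333 days < 3 years (≈1095 days) ✗ → not eligible.
Paid Sabbatical — status full-time ✓; service 333 days ≥ 60 days ✓; site Pune ✗ (not Tulsa or Osaka) → not eligible.
Equity Grant Program — status full-time ✓; service 333 days ≥ 12 weeks (≈84 days) ✓; grade G4 < G6 ✗ → not eligible.
Remote Work Stipend — status full-time ✓ (not excluded); service 333 days < 5 years (≈1825 days) ✗ → not eligible.
Relocation Assistance — status full-time ✓ (not excluded); service 333 days < 24 months (≈720 days) ✗ → not eligible.
Paid Family Leave — service 333 days < 18 months (≈540 days) ✗ → not eligible.
Transit Subsidy — status full-time ✓ (not excluded); service 333 days ≥ 60 days ✓; grade G4 ≥ G3 ✓ → eligible.
Employer Retirement Match — status full-time ✓ (not excluded); service 333 days ≥ 60 days ✓; site Pune ✗ (not Spokane, Raleigh, or Cork) → not eligible.
Mental Health Benefit — status full-time ✓; service 333 days ≥ 26 weeks (≈182 days) ✓; age 44 ≥ 18 ✓; not eligible for Equity Grant Program ✗ → not eligible.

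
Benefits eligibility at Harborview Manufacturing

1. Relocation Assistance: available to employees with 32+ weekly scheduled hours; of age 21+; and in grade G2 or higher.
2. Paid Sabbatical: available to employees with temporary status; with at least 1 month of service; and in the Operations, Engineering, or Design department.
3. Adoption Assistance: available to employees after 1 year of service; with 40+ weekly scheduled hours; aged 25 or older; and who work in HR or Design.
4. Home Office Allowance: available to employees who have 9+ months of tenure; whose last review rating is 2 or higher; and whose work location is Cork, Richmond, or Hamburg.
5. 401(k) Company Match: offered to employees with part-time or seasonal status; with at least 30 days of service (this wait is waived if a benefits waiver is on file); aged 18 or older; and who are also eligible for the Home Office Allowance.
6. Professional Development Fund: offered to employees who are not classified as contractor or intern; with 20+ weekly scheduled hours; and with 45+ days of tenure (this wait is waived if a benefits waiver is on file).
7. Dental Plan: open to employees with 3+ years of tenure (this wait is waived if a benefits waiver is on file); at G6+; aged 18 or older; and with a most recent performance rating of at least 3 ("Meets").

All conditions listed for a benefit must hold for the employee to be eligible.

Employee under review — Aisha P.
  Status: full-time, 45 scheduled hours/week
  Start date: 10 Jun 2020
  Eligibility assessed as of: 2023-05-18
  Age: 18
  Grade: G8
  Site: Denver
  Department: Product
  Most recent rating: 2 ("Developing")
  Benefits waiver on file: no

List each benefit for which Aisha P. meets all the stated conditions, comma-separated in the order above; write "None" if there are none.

Professional Development Fund

Service from 10 Jun 2020 to 2023-05-18: 1072 days.
Relocation Assistance — 45 hrs/wk ≥ 32 ✓; age 18 < 21 ✗ → not eligible.
Paid Sabbatical — status full-time ✗ (requires temporary) → not eligible.
Adoption Assistance — service 1072 days ≥ 1 year (≈365 days) ✓; 45 hrs/wk ≥ 40 ✓; age 18 < 25 ✗ → not eligible.
Home Office Allowance — service 1072 days ≥ 9 months (≈270 days) ✓; rating 2 ≥ 2 ✓; site Denver ✗ (not Cork, Richmond, or Hamburg) → not eligible.
401(k) Company Match — status full-time ✗ (requires part-time or seasonal) → not eligible.
Professional Development Fund — status full-time ✓ (not excluded); 45 hrs/wk ≥ 20 ✓; no waiver, service 1072 days ≥ 45 days ✓ → eligible.
Dental Plan — no waiver, service 1072 days < 3 years (≈1095 days) ✗ → not eligible.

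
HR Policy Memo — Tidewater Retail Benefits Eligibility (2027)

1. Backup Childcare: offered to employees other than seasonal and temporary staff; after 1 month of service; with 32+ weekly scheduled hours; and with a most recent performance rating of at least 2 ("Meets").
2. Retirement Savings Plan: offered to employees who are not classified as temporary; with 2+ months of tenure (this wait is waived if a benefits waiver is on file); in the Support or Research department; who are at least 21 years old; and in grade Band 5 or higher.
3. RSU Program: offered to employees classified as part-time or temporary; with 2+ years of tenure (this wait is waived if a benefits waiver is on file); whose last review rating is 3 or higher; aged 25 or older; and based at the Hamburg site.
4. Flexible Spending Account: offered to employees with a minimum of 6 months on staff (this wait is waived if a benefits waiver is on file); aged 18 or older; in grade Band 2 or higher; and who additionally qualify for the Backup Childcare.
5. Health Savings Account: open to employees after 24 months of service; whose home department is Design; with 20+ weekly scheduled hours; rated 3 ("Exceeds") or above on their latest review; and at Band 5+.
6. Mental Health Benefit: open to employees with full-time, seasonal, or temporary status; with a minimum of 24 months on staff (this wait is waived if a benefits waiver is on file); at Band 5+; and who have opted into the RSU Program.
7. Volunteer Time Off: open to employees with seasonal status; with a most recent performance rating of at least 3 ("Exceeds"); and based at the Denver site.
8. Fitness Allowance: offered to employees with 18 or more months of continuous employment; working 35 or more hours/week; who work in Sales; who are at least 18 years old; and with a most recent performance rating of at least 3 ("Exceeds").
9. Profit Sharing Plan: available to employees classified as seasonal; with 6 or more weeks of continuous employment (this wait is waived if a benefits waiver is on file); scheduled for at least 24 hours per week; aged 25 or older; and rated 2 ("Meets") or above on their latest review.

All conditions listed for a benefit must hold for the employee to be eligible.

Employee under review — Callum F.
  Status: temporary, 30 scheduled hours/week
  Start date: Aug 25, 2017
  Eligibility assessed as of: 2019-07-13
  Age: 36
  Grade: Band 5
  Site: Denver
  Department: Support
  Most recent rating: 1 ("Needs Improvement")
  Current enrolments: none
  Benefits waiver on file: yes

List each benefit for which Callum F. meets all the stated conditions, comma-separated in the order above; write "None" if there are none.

None

Service from Aug 25, 2017 to 2019-07-13: 687 days.
Backup Childcare — status temporary ✗ (excluded) → not eligible.
Retirement Savings Plan — status temporary ✗ (excluded) → not eligible.
RSU Program — status temporary ✓; benefits waiver on file ✓; rating 1 < 3 ✗ → not eligible.
Flexible Spending Account — benefits waiver on file ✓; age 36 ≥ 18 ✓; grade Band 5 ≥ Band 2 ✓; not eligible for Backup Childcare ✗ → not eligible.
Health Savings Account — service 687 days < 24 months (≈720 days) ✗ → not eligible.
Mental Health Benefit — status temporary ✓; benefits waiver on file ✓; grade Band 5 ≥ Band 5 ✓; not enrolled in RSU Program ✗ → not eligible.
Volunteer Time Off — status temporary ✗ (requires seasonal) → not eligible.
Fitness Allowance — service 687 days ≥ 18 months (≈540 days) ✓; 30 hrs/wk < 35 ✗ → not eligible.
Profit Sharing Plan — status temporary ✗ (requires seasonal) → not eligible.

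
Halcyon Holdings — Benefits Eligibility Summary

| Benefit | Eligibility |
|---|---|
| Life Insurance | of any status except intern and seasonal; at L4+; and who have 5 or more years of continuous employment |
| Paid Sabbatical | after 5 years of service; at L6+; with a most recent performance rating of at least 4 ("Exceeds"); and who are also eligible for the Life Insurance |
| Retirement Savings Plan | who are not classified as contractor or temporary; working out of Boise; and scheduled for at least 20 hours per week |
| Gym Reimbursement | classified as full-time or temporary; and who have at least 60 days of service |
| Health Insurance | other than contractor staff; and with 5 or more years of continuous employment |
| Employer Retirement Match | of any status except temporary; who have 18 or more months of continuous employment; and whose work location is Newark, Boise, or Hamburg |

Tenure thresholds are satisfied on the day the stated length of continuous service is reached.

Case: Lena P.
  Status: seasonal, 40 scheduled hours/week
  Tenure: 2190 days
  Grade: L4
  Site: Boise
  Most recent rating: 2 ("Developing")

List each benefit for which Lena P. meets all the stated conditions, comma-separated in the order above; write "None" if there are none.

Retirement Savings Plan, Health Insurance, Employer Retirement Match

Life Insurance — status seasonal ✗ (excluded) → not eligible.
Paid Sabbatical — service 2190 days ≥ 5 years (≈1825 days) ✓; grade L4 < L6 ✗ → not eligible.
Retirement Savings Plan — status seasonal ✓ (not excluded); site Boise ✓; 40 hrs/wk ≥ 20 ✓ → eligible.
Gym Reimbursement — status seasonal ✗ (requires full-time or temporary) → not eligible.
Health Insurance — status seasonal ✓ (not excluded); service 2190 days ≥ 5 years (≈1825 days) ✓ → eligible.
Employer Retirement Match — status seasonal ✓ (not excluded); service 2190 days ≥ 18 months (≈540 days) ✓; site Boise ✓ → eligible.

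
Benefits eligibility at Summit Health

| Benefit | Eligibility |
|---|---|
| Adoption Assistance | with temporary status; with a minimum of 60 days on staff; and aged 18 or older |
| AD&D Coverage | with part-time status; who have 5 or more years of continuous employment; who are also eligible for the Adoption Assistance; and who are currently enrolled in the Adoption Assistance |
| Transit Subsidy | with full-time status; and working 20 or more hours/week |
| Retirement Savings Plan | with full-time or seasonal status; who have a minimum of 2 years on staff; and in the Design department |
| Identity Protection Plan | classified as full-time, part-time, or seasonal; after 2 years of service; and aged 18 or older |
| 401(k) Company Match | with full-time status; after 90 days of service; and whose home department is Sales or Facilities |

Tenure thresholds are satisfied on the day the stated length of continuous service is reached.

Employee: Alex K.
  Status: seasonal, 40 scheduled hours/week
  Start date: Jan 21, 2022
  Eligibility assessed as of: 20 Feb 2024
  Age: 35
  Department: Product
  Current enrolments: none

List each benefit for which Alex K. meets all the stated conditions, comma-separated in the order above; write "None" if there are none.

Service from Jan 21, 2022 to 20 Feb 2024: 760 days.
Adoption Assistance — status seasonal ✗ (requires temporary) → not eligible.
AD&D Coverage — status seasonal ✗ (requires part-time) → not eligible.
Transit Subsidy — status seasonal ✗ (requires full-time) → not eligible.
Retirement Savings Plan — status seasonal ✓; service 760 days ≥ 2 years (≈730 days) ✓; dept Product ✗ → not eligible.
Identity Protection Plan — status seasonal ✓; service 760 days ≥ 2 years (≈730 days) ✓; age 35 ≥ 18 ✓ → eligible.
401(k) Company Match — status seasonal ✗ (requires full-time) → not eligible.

Identity Protection Plan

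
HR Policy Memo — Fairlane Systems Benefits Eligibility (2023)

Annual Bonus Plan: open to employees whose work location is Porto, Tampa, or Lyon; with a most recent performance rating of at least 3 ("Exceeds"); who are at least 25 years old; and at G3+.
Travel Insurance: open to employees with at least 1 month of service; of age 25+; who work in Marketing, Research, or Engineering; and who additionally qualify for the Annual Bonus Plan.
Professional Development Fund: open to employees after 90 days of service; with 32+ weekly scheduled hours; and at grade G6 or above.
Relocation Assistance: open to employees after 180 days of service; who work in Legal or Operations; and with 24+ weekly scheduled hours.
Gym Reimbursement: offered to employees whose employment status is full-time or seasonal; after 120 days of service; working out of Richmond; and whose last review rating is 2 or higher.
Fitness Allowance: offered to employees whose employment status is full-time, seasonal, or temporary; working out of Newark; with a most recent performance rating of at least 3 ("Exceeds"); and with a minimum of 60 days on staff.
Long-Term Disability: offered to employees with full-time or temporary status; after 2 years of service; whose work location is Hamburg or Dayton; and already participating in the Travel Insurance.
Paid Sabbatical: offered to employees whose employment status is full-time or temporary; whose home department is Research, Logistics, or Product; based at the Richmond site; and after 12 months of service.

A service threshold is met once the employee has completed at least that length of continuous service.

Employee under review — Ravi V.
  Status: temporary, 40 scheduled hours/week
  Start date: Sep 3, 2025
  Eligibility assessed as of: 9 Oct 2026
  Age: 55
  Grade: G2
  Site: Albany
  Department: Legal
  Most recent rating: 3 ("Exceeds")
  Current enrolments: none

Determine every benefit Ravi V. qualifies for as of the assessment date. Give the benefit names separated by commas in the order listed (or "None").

Service from Sep 3, 2025 to 9 Oct 2026: 401 days.
Annual Bonus Plan — site Albany ✗ (not Porto, Tampa, or Lyon) → not eligible.
Travel Insurance — service 401 days ≥ 1 month (≈30 days) ✓; age 55 ≥ 25 ✓; dept Legal ✗ → not eligible.
Professional Development Fund — service 401 days ≥ 90 days ✓; 40 hrs/wk ≥ 32 ✓; grade G2 < G6 ✗ → not eligible.
Relocation Assistance — service 401 days ≥ 180 days ✓; dept Legal ✓; 40 hrs/wk ≥ 24 ✓ → eligible.
Gym Reimbursement — status temporary ✗ (requires full-time or seasonal) → not eligible.
Fitness Allowance — status temporary ✓; site Albany ✗ (not Newark) → not eligible.
Long-Term Disability — status temporary ✓; service 401 days < 2 years (≈730 days) ✗ → not eligible.
Paid Sabbatical — status temporary ✓; dept Legal ✗ → not eligible.

Relocation Assistance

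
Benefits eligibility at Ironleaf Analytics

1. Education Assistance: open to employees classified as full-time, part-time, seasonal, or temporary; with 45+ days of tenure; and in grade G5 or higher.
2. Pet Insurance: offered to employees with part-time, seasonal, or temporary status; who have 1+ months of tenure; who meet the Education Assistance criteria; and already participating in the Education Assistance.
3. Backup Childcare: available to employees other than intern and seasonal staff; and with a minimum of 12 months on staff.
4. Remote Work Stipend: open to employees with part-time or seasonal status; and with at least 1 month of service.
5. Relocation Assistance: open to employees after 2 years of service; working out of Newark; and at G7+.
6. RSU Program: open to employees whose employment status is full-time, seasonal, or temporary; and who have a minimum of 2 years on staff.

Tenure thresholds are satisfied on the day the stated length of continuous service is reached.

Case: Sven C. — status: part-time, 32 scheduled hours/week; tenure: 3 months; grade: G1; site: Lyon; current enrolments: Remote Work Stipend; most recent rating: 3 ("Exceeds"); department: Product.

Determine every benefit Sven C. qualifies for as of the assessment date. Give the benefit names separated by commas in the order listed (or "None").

Remote Work Stipend

Education Assistance — status part-time ✓; service 3 months ≥ 45 days ✓; grade G1 < G5 ✗ → not eligible.
Pet Insurance — status part-time ✓; service 3 months ≥ 1 month ✓; not eligible for Education Assistance ✗ → not eligible.
Backup Childcare — status part-time ✓ (not excluded); service 3 months < 12 months ✗ → not eligible.
Remote Work Stipend — status part-time ✓; service 3 months ≥ 1 month ✓ → eligible.
Relocation Assistance — service 3 months < 2 years (≈730 days) ✗ → not eligible.
RSU Program — status part-time ✗ (requires full-time, seasonal, or temporary) → not eligible.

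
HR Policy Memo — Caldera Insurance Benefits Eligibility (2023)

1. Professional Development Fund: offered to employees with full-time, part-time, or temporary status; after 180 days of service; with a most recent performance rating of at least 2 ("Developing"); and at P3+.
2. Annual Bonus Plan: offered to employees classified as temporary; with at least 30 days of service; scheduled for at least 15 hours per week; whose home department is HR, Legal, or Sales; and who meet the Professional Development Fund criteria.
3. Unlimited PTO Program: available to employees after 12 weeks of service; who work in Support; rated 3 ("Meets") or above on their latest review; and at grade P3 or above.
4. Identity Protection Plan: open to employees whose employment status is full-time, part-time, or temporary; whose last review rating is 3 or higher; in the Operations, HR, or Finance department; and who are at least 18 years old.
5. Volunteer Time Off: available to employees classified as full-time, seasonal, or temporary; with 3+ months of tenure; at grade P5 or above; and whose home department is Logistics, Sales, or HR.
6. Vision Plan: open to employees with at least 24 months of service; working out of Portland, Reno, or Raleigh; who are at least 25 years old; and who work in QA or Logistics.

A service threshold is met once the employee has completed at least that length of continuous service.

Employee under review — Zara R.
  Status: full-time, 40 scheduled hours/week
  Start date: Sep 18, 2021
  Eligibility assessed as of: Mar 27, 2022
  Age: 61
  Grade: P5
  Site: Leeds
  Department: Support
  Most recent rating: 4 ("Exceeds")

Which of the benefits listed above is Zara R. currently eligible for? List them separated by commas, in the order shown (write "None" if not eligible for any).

Professional Development Fund, Unlimited PTO Program

Service from Sep 18, 2021 to Mar 27, 2022: 190 days.
Professional Development Fund — status full-time ✓; service 190 days ≥ 180 days ✓; rating 4 ≥ 2 ✓; grade P5 ≥ P3 ✓ → eligible.
Annual Bonus Plan — status full-time ✗ (requires temporary) → not eligible.
Unlimited PTO Program — service 190 days ≥ 12 weeks (≈84 days) ✓; dept Support ✓; rating 4 ≥ 3 ✓; grade P5 ≥ P3 ✓ → eligible.
Identity Protection Plan — status full-time ✓; rating 4 ≥ 3 ✓; dept Support ✗ → not eligible.
Volunteer Time Off — status full-time ✓; service 190 days ≥ 3 months (≈90 days) ✓; grade P5 ≥ P5 ✓; dept Support ✗ → not eligible.
Vision Plan — service 190 days < 24 months (≈720 days) ✗ → not eligible.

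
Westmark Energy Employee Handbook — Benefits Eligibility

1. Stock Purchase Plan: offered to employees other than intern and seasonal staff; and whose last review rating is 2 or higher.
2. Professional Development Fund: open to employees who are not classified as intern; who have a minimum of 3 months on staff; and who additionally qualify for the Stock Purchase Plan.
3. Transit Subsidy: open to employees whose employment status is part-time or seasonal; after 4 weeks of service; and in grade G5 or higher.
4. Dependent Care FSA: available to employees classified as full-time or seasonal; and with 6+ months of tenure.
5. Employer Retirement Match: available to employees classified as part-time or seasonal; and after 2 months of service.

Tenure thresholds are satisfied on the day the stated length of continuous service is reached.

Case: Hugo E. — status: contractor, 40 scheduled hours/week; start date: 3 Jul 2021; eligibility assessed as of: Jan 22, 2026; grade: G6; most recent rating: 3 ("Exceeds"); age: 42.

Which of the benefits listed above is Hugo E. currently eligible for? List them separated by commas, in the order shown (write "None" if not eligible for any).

Stock Purchase Plan, Professional Development Fund

Service from 3 Jul 2021 to Jan 22, 2026: 1664 days.
Stock Purchase Plan — status contractor ✓ (not excluded); rating 3 ≥ 2 ✓ → eligible.
Professional Development Fund — status contractor ✓ (not excluded); service 1664 days ≥ 3 months (≈90 days) ✓; eligible for Stock Purchase Plan ✓ → eligible.
Transit Subsidy — status contractor ✗ (requires part-time or seasonal) → not eligible.
Dependent Care FSA — status contractor ✗ (requires full-time or seasonal) → not eligible.
Employer Retirement Match — status contractor ✗ (requires part-time or seasonal) → not eligible.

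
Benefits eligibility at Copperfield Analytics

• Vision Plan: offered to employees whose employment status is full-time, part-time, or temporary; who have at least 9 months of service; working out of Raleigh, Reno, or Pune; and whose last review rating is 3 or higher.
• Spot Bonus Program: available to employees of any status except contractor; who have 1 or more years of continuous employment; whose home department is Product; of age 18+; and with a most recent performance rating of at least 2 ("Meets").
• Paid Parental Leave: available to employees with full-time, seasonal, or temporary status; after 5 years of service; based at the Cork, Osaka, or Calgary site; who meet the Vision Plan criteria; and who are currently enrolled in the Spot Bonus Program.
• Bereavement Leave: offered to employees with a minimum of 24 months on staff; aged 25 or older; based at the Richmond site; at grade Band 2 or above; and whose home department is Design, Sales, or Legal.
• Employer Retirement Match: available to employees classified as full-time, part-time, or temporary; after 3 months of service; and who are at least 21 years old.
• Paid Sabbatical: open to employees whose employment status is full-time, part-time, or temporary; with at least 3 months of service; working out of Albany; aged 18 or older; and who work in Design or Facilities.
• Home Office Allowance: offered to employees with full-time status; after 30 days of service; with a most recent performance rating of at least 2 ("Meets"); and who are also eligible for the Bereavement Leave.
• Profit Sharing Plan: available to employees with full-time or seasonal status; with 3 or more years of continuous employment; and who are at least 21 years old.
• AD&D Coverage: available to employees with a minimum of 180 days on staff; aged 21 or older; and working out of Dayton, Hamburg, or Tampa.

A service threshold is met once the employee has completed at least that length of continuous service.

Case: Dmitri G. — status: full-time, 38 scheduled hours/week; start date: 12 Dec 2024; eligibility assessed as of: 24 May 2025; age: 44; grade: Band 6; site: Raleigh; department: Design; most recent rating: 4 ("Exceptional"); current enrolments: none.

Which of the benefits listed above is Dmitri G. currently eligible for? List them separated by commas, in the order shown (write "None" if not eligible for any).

Service from 12 Dec 2024 to 24 May 2025: 163 days.
Vision Plan — status full-time ✓; service 163 days < 9 months (≈270 days) ✗ → not eligible.
Spot Bonus Program — status full-time ✓ (not excluded); service 163 days < 1 year (≈365 days) ✗ → not eligible.
Paid Parental Leave — status full-time ✓; service 163 days < 5 years (≈1825 days) ✗ → not eligible.
Bereavement Leave — service 163 days < 24 months (≈720 days) ✗ → not eligible.
Employer Retirement Match — status full-time ✓; service 163 days ≥ 3 months (≈90 days) ✓; age 44 ≥ 21 ✓ → eligible.
Paid Sabbatical — status full-time ✓; service 163 days ≥ 3 months (≈90 days) ✓; site Raleigh ✗ (not Albany) → not eligible.
Home Office Allowance — status full-time ✓; service 163 days ≥ 30 days ✓; rating 4 ≥ 2 ✓; not eligible for Bereavement Leave ✗ → not eligible.
Profit Sharing Plan — status full-time ✓; service 163 days < 3 years (≈1095 days) ✗ → not eligible.
AD&D Coverage — service 163 days < 180 days ✗ → not eligible.

Employer Retirement Match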